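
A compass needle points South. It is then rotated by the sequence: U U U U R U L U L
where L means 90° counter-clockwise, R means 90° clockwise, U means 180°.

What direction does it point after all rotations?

Start: South
  U (U-turn (180°)) -> North
  U (U-turn (180°)) -> South
  U (U-turn (180°)) -> North
  U (U-turn (180°)) -> South
  R (right (90° clockwise)) -> West
  U (U-turn (180°)) -> East
  L (left (90° counter-clockwise)) -> North
  U (U-turn (180°)) -> South
  L (left (90° counter-clockwise)) -> East
Final: East

Answer: Final heading: East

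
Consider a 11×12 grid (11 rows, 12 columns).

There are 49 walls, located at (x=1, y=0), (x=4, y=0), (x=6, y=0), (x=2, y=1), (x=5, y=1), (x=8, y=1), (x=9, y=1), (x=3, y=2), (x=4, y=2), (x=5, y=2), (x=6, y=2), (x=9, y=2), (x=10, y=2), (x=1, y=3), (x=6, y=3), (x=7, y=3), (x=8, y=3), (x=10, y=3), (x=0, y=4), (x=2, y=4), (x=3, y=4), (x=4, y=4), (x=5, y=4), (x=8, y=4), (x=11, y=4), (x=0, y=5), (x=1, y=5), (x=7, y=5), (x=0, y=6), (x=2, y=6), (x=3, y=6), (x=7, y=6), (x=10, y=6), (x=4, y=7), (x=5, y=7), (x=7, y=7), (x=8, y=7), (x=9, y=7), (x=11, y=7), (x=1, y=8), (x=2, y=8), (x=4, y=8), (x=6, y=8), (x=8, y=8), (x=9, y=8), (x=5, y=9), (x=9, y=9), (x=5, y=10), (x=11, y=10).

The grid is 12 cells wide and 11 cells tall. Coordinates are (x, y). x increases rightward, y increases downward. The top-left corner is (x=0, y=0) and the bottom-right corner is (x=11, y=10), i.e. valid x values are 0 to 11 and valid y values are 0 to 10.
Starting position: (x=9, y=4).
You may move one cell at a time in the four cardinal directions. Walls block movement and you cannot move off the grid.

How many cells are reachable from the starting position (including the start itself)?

BFS flood-fill from (x=9, y=4):
  Distance 0: (x=9, y=4)
  Distance 1: (x=9, y=3), (x=10, y=4), (x=9, y=5)
  Distance 2: (x=8, y=5), (x=10, y=5), (x=9, y=6)
  Distance 3: (x=11, y=5), (x=8, y=6)
  Distance 4: (x=11, y=6)
Total reachable: 10 (grid has 83 open cells total)

Answer: Reachable cells: 10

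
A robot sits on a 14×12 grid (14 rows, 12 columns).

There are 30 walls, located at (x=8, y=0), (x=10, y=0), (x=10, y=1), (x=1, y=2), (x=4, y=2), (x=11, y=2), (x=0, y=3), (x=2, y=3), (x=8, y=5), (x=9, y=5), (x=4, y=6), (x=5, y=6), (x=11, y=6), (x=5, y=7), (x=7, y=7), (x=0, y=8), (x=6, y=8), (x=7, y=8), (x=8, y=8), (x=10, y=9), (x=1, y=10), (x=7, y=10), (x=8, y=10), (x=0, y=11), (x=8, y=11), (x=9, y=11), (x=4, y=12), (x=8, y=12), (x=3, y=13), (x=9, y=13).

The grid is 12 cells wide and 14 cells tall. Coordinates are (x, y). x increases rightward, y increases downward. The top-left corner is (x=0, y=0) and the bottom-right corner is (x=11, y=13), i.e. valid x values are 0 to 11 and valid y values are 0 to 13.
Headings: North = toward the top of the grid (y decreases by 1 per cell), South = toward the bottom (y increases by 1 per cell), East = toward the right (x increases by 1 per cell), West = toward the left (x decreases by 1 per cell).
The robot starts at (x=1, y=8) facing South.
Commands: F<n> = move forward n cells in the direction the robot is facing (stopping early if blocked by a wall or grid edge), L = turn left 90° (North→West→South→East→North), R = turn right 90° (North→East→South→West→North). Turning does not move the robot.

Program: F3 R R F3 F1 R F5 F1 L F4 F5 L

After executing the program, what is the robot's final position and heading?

Answer: Final position: (x=7, y=0), facing West

Derivation:
Start: (x=1, y=8), facing South
  F3: move forward 1/3 (blocked), now at (x=1, y=9)
  R: turn right, now facing West
  R: turn right, now facing North
  F3: move forward 3, now at (x=1, y=6)
  F1: move forward 1, now at (x=1, y=5)
  R: turn right, now facing East
  F5: move forward 5, now at (x=6, y=5)
  F1: move forward 1, now at (x=7, y=5)
  L: turn left, now facing North
  F4: move forward 4, now at (x=7, y=1)
  F5: move forward 1/5 (blocked), now at (x=7, y=0)
  L: turn left, now facing West
Final: (x=7, y=0), facing West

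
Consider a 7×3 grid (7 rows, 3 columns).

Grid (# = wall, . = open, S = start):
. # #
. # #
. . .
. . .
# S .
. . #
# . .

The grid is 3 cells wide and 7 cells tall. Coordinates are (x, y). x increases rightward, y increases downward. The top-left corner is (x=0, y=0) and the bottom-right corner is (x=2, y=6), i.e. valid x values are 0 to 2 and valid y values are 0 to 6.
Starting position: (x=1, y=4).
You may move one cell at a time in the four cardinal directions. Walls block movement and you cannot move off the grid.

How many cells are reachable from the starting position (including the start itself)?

Answer: Reachable cells: 14

Derivation:
BFS flood-fill from (x=1, y=4):
  Distance 0: (x=1, y=4)
  Distance 1: (x=1, y=3), (x=2, y=4), (x=1, y=5)
  Distance 2: (x=1, y=2), (x=0, y=3), (x=2, y=3), (x=0, y=5), (x=1, y=6)
  Distance 3: (x=0, y=2), (x=2, y=2), (x=2, y=6)
  Distance 4: (x=0, y=1)
  Distance 5: (x=0, y=0)
Total reachable: 14 (grid has 14 open cells total)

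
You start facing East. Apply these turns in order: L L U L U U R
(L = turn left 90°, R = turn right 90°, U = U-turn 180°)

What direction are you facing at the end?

Answer: Final heading: East

Derivation:
Start: East
  L (left (90° counter-clockwise)) -> North
  L (left (90° counter-clockwise)) -> West
  U (U-turn (180°)) -> East
  L (left (90° counter-clockwise)) -> North
  U (U-turn (180°)) -> South
  U (U-turn (180°)) -> North
  R (right (90° clockwise)) -> East
Final: East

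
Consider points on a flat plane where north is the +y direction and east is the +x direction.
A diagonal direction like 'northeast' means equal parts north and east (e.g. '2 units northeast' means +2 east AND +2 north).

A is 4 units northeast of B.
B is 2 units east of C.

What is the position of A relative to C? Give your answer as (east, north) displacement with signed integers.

Answer: A is at (east=6, north=4) relative to C.

Derivation:
Place C at the origin (east=0, north=0).
  B is 2 units east of C: delta (east=+2, north=+0); B at (east=2, north=0).
  A is 4 units northeast of B: delta (east=+4, north=+4); A at (east=6, north=4).
Therefore A relative to C: (east=6, north=4).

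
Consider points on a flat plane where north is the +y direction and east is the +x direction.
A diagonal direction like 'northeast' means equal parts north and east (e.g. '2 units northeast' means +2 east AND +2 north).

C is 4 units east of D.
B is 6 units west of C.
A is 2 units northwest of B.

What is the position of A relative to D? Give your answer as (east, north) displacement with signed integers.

Place D at the origin (east=0, north=0).
  C is 4 units east of D: delta (east=+4, north=+0); C at (east=4, north=0).
  B is 6 units west of C: delta (east=-6, north=+0); B at (east=-2, north=0).
  A is 2 units northwest of B: delta (east=-2, north=+2); A at (east=-4, north=2).
Therefore A relative to D: (east=-4, north=2).

Answer: A is at (east=-4, north=2) relative to D.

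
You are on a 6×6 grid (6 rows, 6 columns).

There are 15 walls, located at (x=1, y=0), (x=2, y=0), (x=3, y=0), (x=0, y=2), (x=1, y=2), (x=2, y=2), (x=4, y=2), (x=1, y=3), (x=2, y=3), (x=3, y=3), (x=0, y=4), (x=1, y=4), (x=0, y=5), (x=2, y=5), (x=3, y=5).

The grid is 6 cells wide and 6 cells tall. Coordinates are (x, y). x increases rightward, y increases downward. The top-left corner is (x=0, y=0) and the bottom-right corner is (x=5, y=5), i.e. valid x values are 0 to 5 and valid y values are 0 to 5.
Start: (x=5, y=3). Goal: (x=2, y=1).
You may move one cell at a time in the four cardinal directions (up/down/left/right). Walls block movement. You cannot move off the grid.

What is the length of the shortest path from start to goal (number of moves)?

BFS from (x=5, y=3) until reaching (x=2, y=1):
  Distance 0: (x=5, y=3)
  Distance 1: (x=5, y=2), (x=4, y=3), (x=5, y=4)
  Distance 2: (x=5, y=1), (x=4, y=4), (x=5, y=5)
  Distance 3: (x=5, y=0), (x=4, y=1), (x=3, y=4), (x=4, y=5)
  Distance 4: (x=4, y=0), (x=3, y=1), (x=2, y=4)
  Distance 5: (x=2, y=1), (x=3, y=2)  <- goal reached here
One shortest path (5 moves): (x=5, y=3) -> (x=5, y=2) -> (x=5, y=1) -> (x=4, y=1) -> (x=3, y=1) -> (x=2, y=1)

Answer: Shortest path length: 5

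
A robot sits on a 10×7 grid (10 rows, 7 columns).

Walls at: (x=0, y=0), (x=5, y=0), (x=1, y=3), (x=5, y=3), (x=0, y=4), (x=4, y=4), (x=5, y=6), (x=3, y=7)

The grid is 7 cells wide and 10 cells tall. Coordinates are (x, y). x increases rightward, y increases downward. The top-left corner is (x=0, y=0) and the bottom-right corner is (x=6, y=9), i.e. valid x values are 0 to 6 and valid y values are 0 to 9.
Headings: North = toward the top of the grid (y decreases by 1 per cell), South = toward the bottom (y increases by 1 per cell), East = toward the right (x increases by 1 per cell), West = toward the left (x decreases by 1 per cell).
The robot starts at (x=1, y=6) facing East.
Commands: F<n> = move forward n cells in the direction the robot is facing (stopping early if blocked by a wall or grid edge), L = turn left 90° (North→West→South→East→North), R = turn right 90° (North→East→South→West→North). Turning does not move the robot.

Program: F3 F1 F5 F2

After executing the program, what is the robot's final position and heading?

Start: (x=1, y=6), facing East
  F3: move forward 3, now at (x=4, y=6)
  F1: move forward 0/1 (blocked), now at (x=4, y=6)
  F5: move forward 0/5 (blocked), now at (x=4, y=6)
  F2: move forward 0/2 (blocked), now at (x=4, y=6)
Final: (x=4, y=6), facing East

Answer: Final position: (x=4, y=6), facing East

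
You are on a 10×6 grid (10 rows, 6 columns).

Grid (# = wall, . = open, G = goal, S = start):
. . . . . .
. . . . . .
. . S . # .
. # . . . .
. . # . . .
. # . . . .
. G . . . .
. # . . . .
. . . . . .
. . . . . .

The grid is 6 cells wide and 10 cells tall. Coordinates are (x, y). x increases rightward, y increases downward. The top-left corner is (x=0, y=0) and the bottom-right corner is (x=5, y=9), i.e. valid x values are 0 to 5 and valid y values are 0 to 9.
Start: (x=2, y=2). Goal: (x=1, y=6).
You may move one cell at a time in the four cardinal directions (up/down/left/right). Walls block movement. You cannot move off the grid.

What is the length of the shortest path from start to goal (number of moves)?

BFS from (x=2, y=2) until reaching (x=1, y=6):
  Distance 0: (x=2, y=2)
  Distance 1: (x=2, y=1), (x=1, y=2), (x=3, y=2), (x=2, y=3)
  Distance 2: (x=2, y=0), (x=1, y=1), (x=3, y=1), (x=0, y=2), (x=3, y=3)
  Distance 3: (x=1, y=0), (x=3, y=0), (x=0, y=1), (x=4, y=1), (x=0, y=3), (x=4, y=3), (x=3, y=4)
  Distance 4: (x=0, y=0), (x=4, y=0), (x=5, y=1), (x=5, y=3), (x=0, y=4), (x=4, y=4), (x=3, y=5)
  Distance 5: (x=5, y=0), (x=5, y=2), (x=1, y=4), (x=5, y=4), (x=0, y=5), (x=2, y=5), (x=4, y=5), (x=3, y=6)
  Distance 6: (x=5, y=5), (x=0, y=6), (x=2, y=6), (x=4, y=6), (x=3, y=7)
  Distance 7: (x=1, y=6), (x=5, y=6), (x=0, y=7), (x=2, y=7), (x=4, y=7), (x=3, y=8)  <- goal reached here
One shortest path (7 moves): (x=2, y=2) -> (x=3, y=2) -> (x=3, y=3) -> (x=3, y=4) -> (x=3, y=5) -> (x=2, y=5) -> (x=2, y=6) -> (x=1, y=6)

Answer: Shortest path length: 7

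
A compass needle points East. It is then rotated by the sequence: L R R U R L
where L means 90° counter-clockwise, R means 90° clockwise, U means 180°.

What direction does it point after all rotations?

Answer: Final heading: North

Derivation:
Start: East
  L (left (90° counter-clockwise)) -> North
  R (right (90° clockwise)) -> East
  R (right (90° clockwise)) -> South
  U (U-turn (180°)) -> North
  R (right (90° clockwise)) -> East
  L (left (90° counter-clockwise)) -> North
Final: North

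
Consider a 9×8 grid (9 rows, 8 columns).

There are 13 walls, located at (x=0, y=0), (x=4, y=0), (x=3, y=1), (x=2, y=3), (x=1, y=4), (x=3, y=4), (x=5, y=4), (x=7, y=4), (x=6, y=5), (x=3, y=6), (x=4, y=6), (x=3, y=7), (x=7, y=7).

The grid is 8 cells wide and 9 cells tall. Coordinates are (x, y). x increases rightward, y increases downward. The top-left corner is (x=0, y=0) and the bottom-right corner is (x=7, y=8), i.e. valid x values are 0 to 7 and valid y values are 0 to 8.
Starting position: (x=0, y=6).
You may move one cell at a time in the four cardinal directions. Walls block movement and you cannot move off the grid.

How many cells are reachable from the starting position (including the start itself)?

Answer: Reachable cells: 59

Derivation:
BFS flood-fill from (x=0, y=6):
  Distance 0: (x=0, y=6)
  Distance 1: (x=0, y=5), (x=1, y=6), (x=0, y=7)
  Distance 2: (x=0, y=4), (x=1, y=5), (x=2, y=6), (x=1, y=7), (x=0, y=8)
  Distance 3: (x=0, y=3), (x=2, y=5), (x=2, y=7), (x=1, y=8)
  Distance 4: (x=0, y=2), (x=1, y=3), (x=2, y=4), (x=3, y=5), (x=2, y=8)
  Distance 5: (x=0, y=1), (x=1, y=2), (x=4, y=5), (x=3, y=8)
  Distance 6: (x=1, y=1), (x=2, y=2), (x=4, y=4), (x=5, y=5), (x=4, y=8)
  Distance 7: (x=1, y=0), (x=2, y=1), (x=3, y=2), (x=4, y=3), (x=5, y=6), (x=4, y=7), (x=5, y=8)
  Distance 8: (x=2, y=0), (x=4, y=2), (x=3, y=3), (x=5, y=3), (x=6, y=6), (x=5, y=7), (x=6, y=8)
  Distance 9: (x=3, y=0), (x=4, y=1), (x=5, y=2), (x=6, y=3), (x=7, y=6), (x=6, y=7), (x=7, y=8)
  Distance 10: (x=5, y=1), (x=6, y=2), (x=7, y=3), (x=6, y=4), (x=7, y=5)
  Distance 11: (x=5, y=0), (x=6, y=1), (x=7, y=2)
  Distance 12: (x=6, y=0), (x=7, y=1)
  Distance 13: (x=7, y=0)
Total reachable: 59 (grid has 59 open cells total)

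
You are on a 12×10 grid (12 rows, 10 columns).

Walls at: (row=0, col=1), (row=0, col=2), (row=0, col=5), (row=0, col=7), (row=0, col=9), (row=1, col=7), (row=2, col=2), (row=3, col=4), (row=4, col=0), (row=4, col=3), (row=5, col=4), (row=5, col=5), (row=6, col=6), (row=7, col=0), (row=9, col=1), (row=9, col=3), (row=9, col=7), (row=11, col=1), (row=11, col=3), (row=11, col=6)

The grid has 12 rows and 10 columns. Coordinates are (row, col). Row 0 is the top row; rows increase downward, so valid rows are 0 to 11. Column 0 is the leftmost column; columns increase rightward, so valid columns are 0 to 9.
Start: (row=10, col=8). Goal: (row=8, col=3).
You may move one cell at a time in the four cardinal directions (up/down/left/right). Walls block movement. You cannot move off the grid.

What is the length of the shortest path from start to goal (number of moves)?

Answer: Shortest path length: 7

Derivation:
BFS from (row=10, col=8) until reaching (row=8, col=3):
  Distance 0: (row=10, col=8)
  Distance 1: (row=9, col=8), (row=10, col=7), (row=10, col=9), (row=11, col=8)
  Distance 2: (row=8, col=8), (row=9, col=9), (row=10, col=6), (row=11, col=7), (row=11, col=9)
  Distance 3: (row=7, col=8), (row=8, col=7), (row=8, col=9), (row=9, col=6), (row=10, col=5)
  Distance 4: (row=6, col=8), (row=7, col=7), (row=7, col=9), (row=8, col=6), (row=9, col=5), (row=10, col=4), (row=11, col=5)
  Distance 5: (row=5, col=8), (row=6, col=7), (row=6, col=9), (row=7, col=6), (row=8, col=5), (row=9, col=4), (row=10, col=3), (row=11, col=4)
  Distance 6: (row=4, col=8), (row=5, col=7), (row=5, col=9), (row=7, col=5), (row=8, col=4), (row=10, col=2)
  Distance 7: (row=3, col=8), (row=4, col=7), (row=4, col=9), (row=5, col=6), (row=6, col=5), (row=7, col=4), (row=8, col=3), (row=9, col=2), (row=10, col=1), (row=11, col=2)  <- goal reached here
One shortest path (7 moves): (row=10, col=8) -> (row=10, col=7) -> (row=10, col=6) -> (row=10, col=5) -> (row=10, col=4) -> (row=9, col=4) -> (row=8, col=4) -> (row=8, col=3)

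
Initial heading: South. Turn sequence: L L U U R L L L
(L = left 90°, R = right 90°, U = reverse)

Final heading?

Start: South
  L (left (90° counter-clockwise)) -> East
  L (left (90° counter-clockwise)) -> North
  U (U-turn (180°)) -> South
  U (U-turn (180°)) -> North
  R (right (90° clockwise)) -> East
  L (left (90° counter-clockwise)) -> North
  L (left (90° counter-clockwise)) -> West
  L (left (90° counter-clockwise)) -> South
Final: South

Answer: Final heading: South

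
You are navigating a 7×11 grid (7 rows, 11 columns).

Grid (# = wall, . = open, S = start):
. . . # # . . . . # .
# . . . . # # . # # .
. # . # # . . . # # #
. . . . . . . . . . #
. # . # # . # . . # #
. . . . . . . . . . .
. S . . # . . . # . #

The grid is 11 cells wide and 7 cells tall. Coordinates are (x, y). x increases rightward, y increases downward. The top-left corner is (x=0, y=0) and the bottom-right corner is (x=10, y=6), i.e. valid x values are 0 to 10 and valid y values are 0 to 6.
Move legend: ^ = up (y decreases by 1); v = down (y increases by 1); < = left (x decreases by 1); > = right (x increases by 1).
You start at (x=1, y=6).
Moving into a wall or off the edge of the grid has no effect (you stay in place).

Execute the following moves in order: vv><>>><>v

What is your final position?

Answer: Final position: (x=3, y=6)

Derivation:
Start: (x=1, y=6)
  v (down): blocked, stay at (x=1, y=6)
  v (down): blocked, stay at (x=1, y=6)
  > (right): (x=1, y=6) -> (x=2, y=6)
  < (left): (x=2, y=6) -> (x=1, y=6)
  > (right): (x=1, y=6) -> (x=2, y=6)
  > (right): (x=2, y=6) -> (x=3, y=6)
  > (right): blocked, stay at (x=3, y=6)
  < (left): (x=3, y=6) -> (x=2, y=6)
  > (right): (x=2, y=6) -> (x=3, y=6)
  v (down): blocked, stay at (x=3, y=6)
Final: (x=3, y=6)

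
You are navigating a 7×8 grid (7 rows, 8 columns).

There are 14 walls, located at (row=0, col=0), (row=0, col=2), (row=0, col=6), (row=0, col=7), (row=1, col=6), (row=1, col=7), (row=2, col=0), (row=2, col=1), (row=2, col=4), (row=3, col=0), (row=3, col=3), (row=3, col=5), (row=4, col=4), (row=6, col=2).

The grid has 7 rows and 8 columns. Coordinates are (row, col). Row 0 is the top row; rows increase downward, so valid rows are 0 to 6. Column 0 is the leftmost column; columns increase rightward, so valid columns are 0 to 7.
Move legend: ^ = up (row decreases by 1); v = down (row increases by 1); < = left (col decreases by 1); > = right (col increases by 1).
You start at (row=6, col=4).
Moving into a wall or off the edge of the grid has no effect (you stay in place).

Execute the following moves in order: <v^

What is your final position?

Answer: Final position: (row=5, col=3)

Derivation:
Start: (row=6, col=4)
  < (left): (row=6, col=4) -> (row=6, col=3)
  v (down): blocked, stay at (row=6, col=3)
  ^ (up): (row=6, col=3) -> (row=5, col=3)
Final: (row=5, col=3)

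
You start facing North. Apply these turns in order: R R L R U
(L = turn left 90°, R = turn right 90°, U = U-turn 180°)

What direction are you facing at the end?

Start: North
  R (right (90° clockwise)) -> East
  R (right (90° clockwise)) -> South
  L (left (90° counter-clockwise)) -> East
  R (right (90° clockwise)) -> South
  U (U-turn (180°)) -> North
Final: North

Answer: Final heading: North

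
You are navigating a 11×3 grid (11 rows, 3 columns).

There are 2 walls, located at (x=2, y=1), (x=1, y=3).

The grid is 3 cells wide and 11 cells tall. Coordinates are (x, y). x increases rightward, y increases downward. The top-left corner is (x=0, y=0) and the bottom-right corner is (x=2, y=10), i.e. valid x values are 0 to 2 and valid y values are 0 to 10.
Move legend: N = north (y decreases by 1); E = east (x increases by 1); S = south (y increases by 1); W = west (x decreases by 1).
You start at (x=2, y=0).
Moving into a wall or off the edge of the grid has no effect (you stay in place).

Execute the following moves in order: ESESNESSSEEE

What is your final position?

Start: (x=2, y=0)
  E (east): blocked, stay at (x=2, y=0)
  S (south): blocked, stay at (x=2, y=0)
  E (east): blocked, stay at (x=2, y=0)
  S (south): blocked, stay at (x=2, y=0)
  N (north): blocked, stay at (x=2, y=0)
  E (east): blocked, stay at (x=2, y=0)
  [×3]S (south): blocked, stay at (x=2, y=0)
  [×3]E (east): blocked, stay at (x=2, y=0)
Final: (x=2, y=0)

Answer: Final position: (x=2, y=0)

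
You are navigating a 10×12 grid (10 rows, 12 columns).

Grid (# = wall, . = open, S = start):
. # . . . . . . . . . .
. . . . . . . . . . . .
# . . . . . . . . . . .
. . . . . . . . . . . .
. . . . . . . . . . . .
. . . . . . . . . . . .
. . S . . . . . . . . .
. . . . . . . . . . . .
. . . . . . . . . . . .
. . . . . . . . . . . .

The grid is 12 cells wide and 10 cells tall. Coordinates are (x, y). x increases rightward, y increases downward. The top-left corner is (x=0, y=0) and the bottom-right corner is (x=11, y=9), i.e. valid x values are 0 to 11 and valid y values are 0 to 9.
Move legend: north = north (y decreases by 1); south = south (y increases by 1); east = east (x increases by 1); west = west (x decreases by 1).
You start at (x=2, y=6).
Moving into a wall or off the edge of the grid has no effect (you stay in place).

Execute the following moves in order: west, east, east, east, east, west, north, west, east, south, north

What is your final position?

Answer: Final position: (x=4, y=5)

Derivation:
Start: (x=2, y=6)
  west (west): (x=2, y=6) -> (x=1, y=6)
  east (east): (x=1, y=6) -> (x=2, y=6)
  east (east): (x=2, y=6) -> (x=3, y=6)
  east (east): (x=3, y=6) -> (x=4, y=6)
  east (east): (x=4, y=6) -> (x=5, y=6)
  west (west): (x=5, y=6) -> (x=4, y=6)
  north (north): (x=4, y=6) -> (x=4, y=5)
  west (west): (x=4, y=5) -> (x=3, y=5)
  east (east): (x=3, y=5) -> (x=4, y=5)
  south (south): (x=4, y=5) -> (x=4, y=6)
  north (north): (x=4, y=6) -> (x=4, y=5)
Final: (x=4, y=5)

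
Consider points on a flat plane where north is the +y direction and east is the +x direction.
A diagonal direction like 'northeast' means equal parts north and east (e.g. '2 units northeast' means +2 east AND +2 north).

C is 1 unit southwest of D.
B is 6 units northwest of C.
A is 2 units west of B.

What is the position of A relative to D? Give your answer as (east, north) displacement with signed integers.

Answer: A is at (east=-9, north=5) relative to D.

Derivation:
Place D at the origin (east=0, north=0).
  C is 1 unit southwest of D: delta (east=-1, north=-1); C at (east=-1, north=-1).
  B is 6 units northwest of C: delta (east=-6, north=+6); B at (east=-7, north=5).
  A is 2 units west of B: delta (east=-2, north=+0); A at (east=-9, north=5).
Therefore A relative to D: (east=-9, north=5).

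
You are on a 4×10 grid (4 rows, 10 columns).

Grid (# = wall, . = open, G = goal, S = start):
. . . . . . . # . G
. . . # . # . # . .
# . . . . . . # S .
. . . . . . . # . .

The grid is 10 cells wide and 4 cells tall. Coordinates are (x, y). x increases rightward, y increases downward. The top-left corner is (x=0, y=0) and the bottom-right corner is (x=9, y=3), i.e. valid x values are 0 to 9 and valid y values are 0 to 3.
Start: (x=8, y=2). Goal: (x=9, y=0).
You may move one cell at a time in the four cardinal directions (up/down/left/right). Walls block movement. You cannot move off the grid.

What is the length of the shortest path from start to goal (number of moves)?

BFS from (x=8, y=2) until reaching (x=9, y=0):
  Distance 0: (x=8, y=2)
  Distance 1: (x=8, y=1), (x=9, y=2), (x=8, y=3)
  Distance 2: (x=8, y=0), (x=9, y=1), (x=9, y=3)
  Distance 3: (x=9, y=0)  <- goal reached here
One shortest path (3 moves): (x=8, y=2) -> (x=9, y=2) -> (x=9, y=1) -> (x=9, y=0)

Answer: Shortest path length: 3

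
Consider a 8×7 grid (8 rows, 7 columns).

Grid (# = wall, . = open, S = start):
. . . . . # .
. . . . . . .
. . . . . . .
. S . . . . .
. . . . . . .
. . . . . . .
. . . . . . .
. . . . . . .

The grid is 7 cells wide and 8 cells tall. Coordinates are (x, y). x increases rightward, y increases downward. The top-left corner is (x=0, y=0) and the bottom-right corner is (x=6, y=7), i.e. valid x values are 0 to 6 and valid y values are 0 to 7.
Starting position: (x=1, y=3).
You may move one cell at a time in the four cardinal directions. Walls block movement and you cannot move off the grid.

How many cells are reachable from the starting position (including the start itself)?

Answer: Reachable cells: 55

Derivation:
BFS flood-fill from (x=1, y=3):
  Distance 0: (x=1, y=3)
  Distance 1: (x=1, y=2), (x=0, y=3), (x=2, y=3), (x=1, y=4)
  Distance 2: (x=1, y=1), (x=0, y=2), (x=2, y=2), (x=3, y=3), (x=0, y=4), (x=2, y=4), (x=1, y=5)
  Distance 3: (x=1, y=0), (x=0, y=1), (x=2, y=1), (x=3, y=2), (x=4, y=3), (x=3, y=4), (x=0, y=5), (x=2, y=5), (x=1, y=6)
  Distance 4: (x=0, y=0), (x=2, y=0), (x=3, y=1), (x=4, y=2), (x=5, y=3), (x=4, y=4), (x=3, y=5), (x=0, y=6), (x=2, y=6), (x=1, y=7)
  Distance 5: (x=3, y=0), (x=4, y=1), (x=5, y=2), (x=6, y=3), (x=5, y=4), (x=4, y=5), (x=3, y=6), (x=0, y=7), (x=2, y=7)
  Distance 6: (x=4, y=0), (x=5, y=1), (x=6, y=2), (x=6, y=4), (x=5, y=5), (x=4, y=6), (x=3, y=7)
  Distance 7: (x=6, y=1), (x=6, y=5), (x=5, y=6), (x=4, y=7)
  Distance 8: (x=6, y=0), (x=6, y=6), (x=5, y=7)
  Distance 9: (x=6, y=7)
Total reachable: 55 (grid has 55 open cells total)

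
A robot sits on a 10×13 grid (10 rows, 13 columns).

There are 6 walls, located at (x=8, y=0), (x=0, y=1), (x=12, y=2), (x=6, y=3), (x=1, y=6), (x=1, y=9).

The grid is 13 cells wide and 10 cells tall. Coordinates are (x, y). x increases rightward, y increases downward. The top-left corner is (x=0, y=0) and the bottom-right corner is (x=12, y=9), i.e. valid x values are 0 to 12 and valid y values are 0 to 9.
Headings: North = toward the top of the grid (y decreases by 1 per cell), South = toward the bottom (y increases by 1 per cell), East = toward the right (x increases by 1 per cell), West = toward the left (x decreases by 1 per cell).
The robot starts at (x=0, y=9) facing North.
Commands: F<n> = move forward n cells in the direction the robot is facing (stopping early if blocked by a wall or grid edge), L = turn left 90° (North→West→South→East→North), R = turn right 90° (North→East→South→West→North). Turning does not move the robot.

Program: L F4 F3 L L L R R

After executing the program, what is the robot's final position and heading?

Answer: Final position: (x=0, y=9), facing South

Derivation:
Start: (x=0, y=9), facing North
  L: turn left, now facing West
  F4: move forward 0/4 (blocked), now at (x=0, y=9)
  F3: move forward 0/3 (blocked), now at (x=0, y=9)
  L: turn left, now facing South
  L: turn left, now facing East
  L: turn left, now facing North
  R: turn right, now facing East
  R: turn right, now facing South
Final: (x=0, y=9), facing South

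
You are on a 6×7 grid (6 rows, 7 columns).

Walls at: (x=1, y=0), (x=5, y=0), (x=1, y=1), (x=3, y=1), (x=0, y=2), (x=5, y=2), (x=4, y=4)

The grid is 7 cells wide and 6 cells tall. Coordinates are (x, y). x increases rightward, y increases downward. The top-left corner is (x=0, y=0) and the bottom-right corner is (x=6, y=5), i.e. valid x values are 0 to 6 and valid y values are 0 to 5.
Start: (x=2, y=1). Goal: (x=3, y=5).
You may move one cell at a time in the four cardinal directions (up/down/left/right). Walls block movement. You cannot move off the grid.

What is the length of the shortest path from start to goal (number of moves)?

BFS from (x=2, y=1) until reaching (x=3, y=5):
  Distance 0: (x=2, y=1)
  Distance 1: (x=2, y=0), (x=2, y=2)
  Distance 2: (x=3, y=0), (x=1, y=2), (x=3, y=2), (x=2, y=3)
  Distance 3: (x=4, y=0), (x=4, y=2), (x=1, y=3), (x=3, y=3), (x=2, y=4)
  Distance 4: (x=4, y=1), (x=0, y=3), (x=4, y=3), (x=1, y=4), (x=3, y=4), (x=2, y=5)
  Distance 5: (x=5, y=1), (x=5, y=3), (x=0, y=4), (x=1, y=5), (x=3, y=5)  <- goal reached here
One shortest path (5 moves): (x=2, y=1) -> (x=2, y=2) -> (x=3, y=2) -> (x=3, y=3) -> (x=3, y=4) -> (x=3, y=5)

Answer: Shortest path length: 5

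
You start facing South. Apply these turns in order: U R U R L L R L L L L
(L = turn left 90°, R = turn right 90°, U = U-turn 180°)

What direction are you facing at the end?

Answer: Final heading: West

Derivation:
Start: South
  U (U-turn (180°)) -> North
  R (right (90° clockwise)) -> East
  U (U-turn (180°)) -> West
  R (right (90° clockwise)) -> North
  L (left (90° counter-clockwise)) -> West
  L (left (90° counter-clockwise)) -> South
  R (right (90° clockwise)) -> West
  L (left (90° counter-clockwise)) -> South
  L (left (90° counter-clockwise)) -> East
  L (left (90° counter-clockwise)) -> North
  L (left (90° counter-clockwise)) -> West
Final: West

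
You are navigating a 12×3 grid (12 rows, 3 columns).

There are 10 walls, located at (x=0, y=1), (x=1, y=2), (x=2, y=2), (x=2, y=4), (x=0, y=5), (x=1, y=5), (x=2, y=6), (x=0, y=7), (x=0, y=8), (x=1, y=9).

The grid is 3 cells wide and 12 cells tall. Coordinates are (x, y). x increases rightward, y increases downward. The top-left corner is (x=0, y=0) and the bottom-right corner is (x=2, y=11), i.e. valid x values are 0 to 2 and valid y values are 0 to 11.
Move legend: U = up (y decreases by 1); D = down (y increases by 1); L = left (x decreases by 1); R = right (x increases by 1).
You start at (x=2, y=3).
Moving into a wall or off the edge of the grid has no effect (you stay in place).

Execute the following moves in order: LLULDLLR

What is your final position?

Start: (x=2, y=3)
  L (left): (x=2, y=3) -> (x=1, y=3)
  L (left): (x=1, y=3) -> (x=0, y=3)
  U (up): (x=0, y=3) -> (x=0, y=2)
  L (left): blocked, stay at (x=0, y=2)
  D (down): (x=0, y=2) -> (x=0, y=3)
  L (left): blocked, stay at (x=0, y=3)
  L (left): blocked, stay at (x=0, y=3)
  R (right): (x=0, y=3) -> (x=1, y=3)
Final: (x=1, y=3)

Answer: Final position: (x=1, y=3)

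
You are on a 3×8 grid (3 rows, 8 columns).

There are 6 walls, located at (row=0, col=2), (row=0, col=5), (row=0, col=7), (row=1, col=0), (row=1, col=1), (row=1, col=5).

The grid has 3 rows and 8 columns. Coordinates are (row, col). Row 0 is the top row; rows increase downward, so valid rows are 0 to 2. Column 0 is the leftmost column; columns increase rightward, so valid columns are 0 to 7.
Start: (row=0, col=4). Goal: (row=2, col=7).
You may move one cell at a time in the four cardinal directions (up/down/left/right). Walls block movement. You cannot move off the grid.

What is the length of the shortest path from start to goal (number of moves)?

Answer: Shortest path length: 5

Derivation:
BFS from (row=0, col=4) until reaching (row=2, col=7):
  Distance 0: (row=0, col=4)
  Distance 1: (row=0, col=3), (row=1, col=4)
  Distance 2: (row=1, col=3), (row=2, col=4)
  Distance 3: (row=1, col=2), (row=2, col=3), (row=2, col=5)
  Distance 4: (row=2, col=2), (row=2, col=6)
  Distance 5: (row=1, col=6), (row=2, col=1), (row=2, col=7)  <- goal reached here
One shortest path (5 moves): (row=0, col=4) -> (row=1, col=4) -> (row=2, col=4) -> (row=2, col=5) -> (row=2, col=6) -> (row=2, col=7)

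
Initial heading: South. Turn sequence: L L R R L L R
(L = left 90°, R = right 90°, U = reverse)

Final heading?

Start: South
  L (left (90° counter-clockwise)) -> East
  L (left (90° counter-clockwise)) -> North
  R (right (90° clockwise)) -> East
  R (right (90° clockwise)) -> South
  L (left (90° counter-clockwise)) -> East
  L (left (90° counter-clockwise)) -> North
  R (right (90° clockwise)) -> East
Final: East

Answer: Final heading: East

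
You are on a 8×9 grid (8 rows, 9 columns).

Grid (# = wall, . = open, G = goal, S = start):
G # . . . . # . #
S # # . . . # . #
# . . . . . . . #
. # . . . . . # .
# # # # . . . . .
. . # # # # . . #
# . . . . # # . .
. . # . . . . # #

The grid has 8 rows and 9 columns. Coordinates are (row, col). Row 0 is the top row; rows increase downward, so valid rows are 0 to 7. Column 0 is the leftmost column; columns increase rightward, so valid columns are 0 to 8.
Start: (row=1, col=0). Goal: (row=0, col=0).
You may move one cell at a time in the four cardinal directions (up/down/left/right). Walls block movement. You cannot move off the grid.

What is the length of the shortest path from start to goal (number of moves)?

Answer: Shortest path length: 1

Derivation:
BFS from (row=1, col=0) until reaching (row=0, col=0):
  Distance 0: (row=1, col=0)
  Distance 1: (row=0, col=0)  <- goal reached here
One shortest path (1 moves): (row=1, col=0) -> (row=0, col=0)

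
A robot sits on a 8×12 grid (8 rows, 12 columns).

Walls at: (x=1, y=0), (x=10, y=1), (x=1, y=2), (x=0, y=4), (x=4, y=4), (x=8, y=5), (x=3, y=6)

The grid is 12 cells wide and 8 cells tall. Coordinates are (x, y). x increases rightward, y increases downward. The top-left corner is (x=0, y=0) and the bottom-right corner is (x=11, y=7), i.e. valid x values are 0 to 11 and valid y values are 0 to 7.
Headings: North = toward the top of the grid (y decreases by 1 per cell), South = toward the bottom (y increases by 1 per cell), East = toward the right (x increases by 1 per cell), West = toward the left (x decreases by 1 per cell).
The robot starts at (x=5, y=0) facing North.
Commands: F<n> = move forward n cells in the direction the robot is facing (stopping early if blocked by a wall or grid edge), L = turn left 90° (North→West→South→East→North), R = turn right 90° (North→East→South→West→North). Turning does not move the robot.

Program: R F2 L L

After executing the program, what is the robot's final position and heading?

Start: (x=5, y=0), facing North
  R: turn right, now facing East
  F2: move forward 2, now at (x=7, y=0)
  L: turn left, now facing North
  L: turn left, now facing West
Final: (x=7, y=0), facing West

Answer: Final position: (x=7, y=0), facing West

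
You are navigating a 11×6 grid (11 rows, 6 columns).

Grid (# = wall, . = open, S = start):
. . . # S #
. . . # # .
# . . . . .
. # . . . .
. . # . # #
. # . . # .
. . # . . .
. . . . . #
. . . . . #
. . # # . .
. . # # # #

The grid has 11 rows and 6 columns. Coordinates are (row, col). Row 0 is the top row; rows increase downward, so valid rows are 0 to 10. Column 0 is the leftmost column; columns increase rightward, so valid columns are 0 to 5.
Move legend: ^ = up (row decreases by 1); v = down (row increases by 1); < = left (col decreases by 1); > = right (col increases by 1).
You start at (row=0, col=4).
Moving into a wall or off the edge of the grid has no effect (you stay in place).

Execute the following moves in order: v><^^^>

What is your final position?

Start: (row=0, col=4)
  v (down): blocked, stay at (row=0, col=4)
  > (right): blocked, stay at (row=0, col=4)
  < (left): blocked, stay at (row=0, col=4)
  [×3]^ (up): blocked, stay at (row=0, col=4)
  > (right): blocked, stay at (row=0, col=4)
Final: (row=0, col=4)

Answer: Final position: (row=0, col=4)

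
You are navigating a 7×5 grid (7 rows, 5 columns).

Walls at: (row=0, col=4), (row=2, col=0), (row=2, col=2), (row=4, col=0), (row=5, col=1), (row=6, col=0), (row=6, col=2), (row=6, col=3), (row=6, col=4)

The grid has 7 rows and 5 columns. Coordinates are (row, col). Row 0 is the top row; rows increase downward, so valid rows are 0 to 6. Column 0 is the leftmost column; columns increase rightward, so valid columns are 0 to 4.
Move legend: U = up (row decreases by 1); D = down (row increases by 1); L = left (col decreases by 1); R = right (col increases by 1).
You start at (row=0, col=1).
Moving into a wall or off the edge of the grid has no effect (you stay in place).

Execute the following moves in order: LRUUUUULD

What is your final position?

Start: (row=0, col=1)
  L (left): (row=0, col=1) -> (row=0, col=0)
  R (right): (row=0, col=0) -> (row=0, col=1)
  [×5]U (up): blocked, stay at (row=0, col=1)
  L (left): (row=0, col=1) -> (row=0, col=0)
  D (down): (row=0, col=0) -> (row=1, col=0)
Final: (row=1, col=0)

Answer: Final position: (row=1, col=0)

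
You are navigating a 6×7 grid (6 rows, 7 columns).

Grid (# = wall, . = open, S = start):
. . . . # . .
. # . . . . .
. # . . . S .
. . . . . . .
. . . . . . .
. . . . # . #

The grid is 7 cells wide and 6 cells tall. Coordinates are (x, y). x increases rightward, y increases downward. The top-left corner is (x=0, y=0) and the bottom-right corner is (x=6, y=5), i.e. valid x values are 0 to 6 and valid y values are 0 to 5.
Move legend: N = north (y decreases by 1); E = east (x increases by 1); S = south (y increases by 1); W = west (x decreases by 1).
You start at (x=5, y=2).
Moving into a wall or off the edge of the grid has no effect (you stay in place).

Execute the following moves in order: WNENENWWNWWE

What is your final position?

Start: (x=5, y=2)
  W (west): (x=5, y=2) -> (x=4, y=2)
  N (north): (x=4, y=2) -> (x=4, y=1)
  E (east): (x=4, y=1) -> (x=5, y=1)
  N (north): (x=5, y=1) -> (x=5, y=0)
  E (east): (x=5, y=0) -> (x=6, y=0)
  N (north): blocked, stay at (x=6, y=0)
  W (west): (x=6, y=0) -> (x=5, y=0)
  W (west): blocked, stay at (x=5, y=0)
  N (north): blocked, stay at (x=5, y=0)
  W (west): blocked, stay at (x=5, y=0)
  W (west): blocked, stay at (x=5, y=0)
  E (east): (x=5, y=0) -> (x=6, y=0)
Final: (x=6, y=0)

Answer: Final position: (x=6, y=0)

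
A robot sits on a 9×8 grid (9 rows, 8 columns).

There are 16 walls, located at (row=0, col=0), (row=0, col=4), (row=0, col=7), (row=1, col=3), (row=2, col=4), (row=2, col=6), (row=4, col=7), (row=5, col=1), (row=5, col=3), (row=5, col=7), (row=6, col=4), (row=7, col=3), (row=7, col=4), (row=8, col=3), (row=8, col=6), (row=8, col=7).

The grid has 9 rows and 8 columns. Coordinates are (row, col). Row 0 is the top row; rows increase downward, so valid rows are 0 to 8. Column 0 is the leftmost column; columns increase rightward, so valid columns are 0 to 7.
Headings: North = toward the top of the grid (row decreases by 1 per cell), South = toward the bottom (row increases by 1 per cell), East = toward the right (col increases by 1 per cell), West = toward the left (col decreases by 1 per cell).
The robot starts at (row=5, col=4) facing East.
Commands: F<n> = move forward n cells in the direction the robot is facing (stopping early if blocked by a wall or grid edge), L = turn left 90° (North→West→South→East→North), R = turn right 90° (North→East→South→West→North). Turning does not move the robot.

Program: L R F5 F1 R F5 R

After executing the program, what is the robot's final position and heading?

Start: (row=5, col=4), facing East
  L: turn left, now facing North
  R: turn right, now facing East
  F5: move forward 2/5 (blocked), now at (row=5, col=6)
  F1: move forward 0/1 (blocked), now at (row=5, col=6)
  R: turn right, now facing South
  F5: move forward 2/5 (blocked), now at (row=7, col=6)
  R: turn right, now facing West
Final: (row=7, col=6), facing West

Answer: Final position: (row=7, col=6), facing West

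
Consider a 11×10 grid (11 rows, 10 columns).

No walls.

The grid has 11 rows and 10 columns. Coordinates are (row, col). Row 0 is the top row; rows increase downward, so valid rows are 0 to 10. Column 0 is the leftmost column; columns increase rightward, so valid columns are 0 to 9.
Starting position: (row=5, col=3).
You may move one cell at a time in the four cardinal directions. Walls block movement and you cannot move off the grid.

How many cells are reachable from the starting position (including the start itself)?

Answer: Reachable cells: 110

Derivation:
BFS flood-fill from (row=5, col=3):
  Distance 0: (row=5, col=3)
  Distance 1: (row=4, col=3), (row=5, col=2), (row=5, col=4), (row=6, col=3)
  Distance 2: (row=3, col=3), (row=4, col=2), (row=4, col=4), (row=5, col=1), (row=5, col=5), (row=6, col=2), (row=6, col=4), (row=7, col=3)
  Distance 3: (row=2, col=3), (row=3, col=2), (row=3, col=4), (row=4, col=1), (row=4, col=5), (row=5, col=0), (row=5, col=6), (row=6, col=1), (row=6, col=5), (row=7, col=2), (row=7, col=4), (row=8, col=3)
  Distance 4: (row=1, col=3), (row=2, col=2), (row=2, col=4), (row=3, col=1), (row=3, col=5), (row=4, col=0), (row=4, col=6), (row=5, col=7), (row=6, col=0), (row=6, col=6), (row=7, col=1), (row=7, col=5), (row=8, col=2), (row=8, col=4), (row=9, col=3)
  Distance 5: (row=0, col=3), (row=1, col=2), (row=1, col=4), (row=2, col=1), (row=2, col=5), (row=3, col=0), (row=3, col=6), (row=4, col=7), (row=5, col=8), (row=6, col=7), (row=7, col=0), (row=7, col=6), (row=8, col=1), (row=8, col=5), (row=9, col=2), (row=9, col=4), (row=10, col=3)
  Distance 6: (row=0, col=2), (row=0, col=4), (row=1, col=1), (row=1, col=5), (row=2, col=0), (row=2, col=6), (row=3, col=7), (row=4, col=8), (row=5, col=9), (row=6, col=8), (row=7, col=7), (row=8, col=0), (row=8, col=6), (row=9, col=1), (row=9, col=5), (row=10, col=2), (row=10, col=4)
  Distance 7: (row=0, col=1), (row=0, col=5), (row=1, col=0), (row=1, col=6), (row=2, col=7), (row=3, col=8), (row=4, col=9), (row=6, col=9), (row=7, col=8), (row=8, col=7), (row=9, col=0), (row=9, col=6), (row=10, col=1), (row=10, col=5)
  Distance 8: (row=0, col=0), (row=0, col=6), (row=1, col=7), (row=2, col=8), (row=3, col=9), (row=7, col=9), (row=8, col=8), (row=9, col=7), (row=10, col=0), (row=10, col=6)
  Distance 9: (row=0, col=7), (row=1, col=8), (row=2, col=9), (row=8, col=9), (row=9, col=8), (row=10, col=7)
  Distance 10: (row=0, col=8), (row=1, col=9), (row=9, col=9), (row=10, col=8)
  Distance 11: (row=0, col=9), (row=10, col=9)
Total reachable: 110 (grid has 110 open cells total)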